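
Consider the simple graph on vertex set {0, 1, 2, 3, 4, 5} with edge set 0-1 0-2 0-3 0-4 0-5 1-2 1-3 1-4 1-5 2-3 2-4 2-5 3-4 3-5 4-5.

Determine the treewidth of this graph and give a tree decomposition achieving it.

A single bag containing all 6 vertices is trivially a valid decomposition of width 5. On the other hand G contains the 6-clique {0, 1, 2, 3, 4, 5}. A clique must lie in a single bag of any decomposition, so no decomposition can have width below 5. Combining the bounds, tw(G) = 5.

Treewidth 5.
Bags: B1 = {0, 1, 2, 3, 4, 5}
Tree: (single bag)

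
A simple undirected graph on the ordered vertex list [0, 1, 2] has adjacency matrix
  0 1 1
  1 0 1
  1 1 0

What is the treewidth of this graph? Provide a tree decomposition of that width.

Treewidth 2.
Bags: B1 = {0, 1, 2}
Tree: (single bag)

With just one bag of size 3, the width is 3 − 1 = 2, so tw(G) ≤ 2. Conversely, {0, 1, 2} is a clique of size 3, and the vertices of any clique must share a bag in every tree decomposition; so some bag has ≥ 3 vertices and tw(G) ≥ 2. Combining the bounds, tw(G) = 2.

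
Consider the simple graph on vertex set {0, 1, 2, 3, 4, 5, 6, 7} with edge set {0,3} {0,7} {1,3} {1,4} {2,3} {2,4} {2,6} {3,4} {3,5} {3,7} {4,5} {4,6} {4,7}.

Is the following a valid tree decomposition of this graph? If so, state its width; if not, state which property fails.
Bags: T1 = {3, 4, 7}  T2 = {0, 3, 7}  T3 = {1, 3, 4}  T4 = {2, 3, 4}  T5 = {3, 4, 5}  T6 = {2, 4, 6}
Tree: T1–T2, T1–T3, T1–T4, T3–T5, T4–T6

Yes; width 2.

Every vertex of G appears in some bag (union = {0, 1, 2, 3, 4, 5, 6, 7}); every edge is covered by a bag; and for each vertex v the set of bags containing v is connected in the bag tree. The decomposition is therefore valid. The largest bag has 3 vertices, so the width is 2.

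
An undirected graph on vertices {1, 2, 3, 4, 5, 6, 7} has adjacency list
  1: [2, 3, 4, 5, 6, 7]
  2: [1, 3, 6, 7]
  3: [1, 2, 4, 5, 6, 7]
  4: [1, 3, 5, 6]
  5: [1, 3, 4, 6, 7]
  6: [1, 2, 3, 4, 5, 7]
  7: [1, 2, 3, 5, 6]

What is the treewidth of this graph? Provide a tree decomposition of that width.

Every bag has size at most 5, so the width is 5 − 1 = 4 and tw(G) ≤ 4. For the lower bound, the 5 vertices {1, 2, 3, 6, 7} are pairwise adjacent, and any tree decomposition puts a clique entirely inside one bag — forcing width ≥ 4. The upper and lower bounds meet at 4, so that is the treewidth.

Treewidth 4.
Bags: B1 = {1, 3, 5, 6, 7}  B2 = {1, 2, 3, 6, 7}  B3 = {1, 3, 4, 5, 6}
Tree: B1–B2, B1–B3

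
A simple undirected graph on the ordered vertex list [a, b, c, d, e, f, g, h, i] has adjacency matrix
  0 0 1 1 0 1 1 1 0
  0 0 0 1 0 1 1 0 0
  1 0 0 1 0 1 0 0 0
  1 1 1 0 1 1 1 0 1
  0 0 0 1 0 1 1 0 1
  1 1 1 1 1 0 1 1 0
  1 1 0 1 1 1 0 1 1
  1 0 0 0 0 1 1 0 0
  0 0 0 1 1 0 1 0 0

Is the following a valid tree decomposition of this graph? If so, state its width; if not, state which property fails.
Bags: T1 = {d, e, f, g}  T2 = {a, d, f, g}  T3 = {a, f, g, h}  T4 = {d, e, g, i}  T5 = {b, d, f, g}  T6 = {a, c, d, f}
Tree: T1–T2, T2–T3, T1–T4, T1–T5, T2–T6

Every vertex of G appears in some bag (union = {a, b, c, d, e, f, g, h, i}); every edge is covered by a bag; and for each vertex v the set of bags containing v is connected in the bag tree. The decomposition is therefore valid. The largest bag has 4 vertices, so the width is 3.

Yes; width 3.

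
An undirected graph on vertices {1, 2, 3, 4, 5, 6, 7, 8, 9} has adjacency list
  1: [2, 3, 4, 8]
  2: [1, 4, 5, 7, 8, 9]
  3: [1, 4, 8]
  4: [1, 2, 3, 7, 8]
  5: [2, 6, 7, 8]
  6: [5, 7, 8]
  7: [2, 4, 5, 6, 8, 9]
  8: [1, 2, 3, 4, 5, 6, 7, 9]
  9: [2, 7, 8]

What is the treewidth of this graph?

A width-3 tree decomposition is:
Bags: B1 = {2, 7, 8, 9}  B2 = {2, 5, 7, 8}  B3 = {2, 4, 7, 8}  B4 = {5, 6, 7, 8}  B5 = {1, 2, 4, 8}  B6 = {1, 3, 4, 8}
Tree: B1–B2, B2–B3, B2–B4, B3–B5, B5–B6
The largest bag has 4 vertices, giving width 3; this decomposition certifies tw(G) ≤ 3. Conversely, {1, 2, 4, 8} is a clique of size 4, and the vertices of any clique must share a bag in every tree decomposition; so some bag has ≥ 4 vertices and tw(G) ≥ 3. Combining the bounds, tw(G) = 3.

3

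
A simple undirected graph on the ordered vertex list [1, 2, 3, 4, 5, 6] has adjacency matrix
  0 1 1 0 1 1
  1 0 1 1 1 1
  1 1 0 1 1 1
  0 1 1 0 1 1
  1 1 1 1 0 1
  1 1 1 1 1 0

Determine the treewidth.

4

A width-4 tree decomposition is:
Bags: B1 = {1, 2, 3, 5, 6}  B2 = {2, 3, 4, 5, 6}
Tree: B1–B2
Every bag has size at most 5, so the width is 5 − 1 = 4 and tw(G) ≤ 4. For the lower bound, the 5 vertices {1, 2, 3, 5, 6} are pairwise adjacent, and any tree decomposition puts a clique entirely inside one bag — forcing width ≥ 4. Combining the bounds, tw(G) = 4.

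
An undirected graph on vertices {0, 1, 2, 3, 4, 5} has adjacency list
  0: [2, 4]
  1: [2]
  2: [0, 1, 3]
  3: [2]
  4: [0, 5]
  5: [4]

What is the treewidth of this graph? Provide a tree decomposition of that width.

Treewidth 1.
One optimal decomposition is:
Bags: B1 = {1, 2}  B2 = {2, 3}  B3 = {0, 2}  B4 = {0, 4}  B5 = {4, 5}
Tree: B1–B2, B1–B3, B3–B4, B4–B5

Every bag has size at most 2, so the width is 2 − 1 = 1 and tw(G) ≤ 1. Any graph with an edge has treewidth ≥ 1, and G has the edge 2–1. Hence tw(G) = 1 exactly.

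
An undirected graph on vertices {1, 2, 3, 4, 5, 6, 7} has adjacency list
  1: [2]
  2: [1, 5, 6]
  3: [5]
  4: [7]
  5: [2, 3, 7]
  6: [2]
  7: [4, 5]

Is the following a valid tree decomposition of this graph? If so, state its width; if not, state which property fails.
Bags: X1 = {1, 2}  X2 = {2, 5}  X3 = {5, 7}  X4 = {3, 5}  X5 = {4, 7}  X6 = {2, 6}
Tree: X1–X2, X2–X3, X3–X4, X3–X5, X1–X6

Yes; width 1.

Vertex coverage: the bags together contain {1, 2, 3, 4, 5, 6, 7}, the full vertex set. Edge coverage: each edge of G has both endpoints in at least one bag. Running intersection: for every vertex, the bags containing it form a connected subtree. All three properties hold, so this is a valid tree decomposition of width max|bag| − 1 = 1, and hence tw(G) ≤ 1.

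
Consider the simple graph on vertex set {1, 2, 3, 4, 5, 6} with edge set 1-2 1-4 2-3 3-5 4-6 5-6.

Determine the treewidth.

A width-2 tree decomposition is:
Bags: B1 = {4, 5, 6}  B2 = {1, 4, 5}  B3 = {1, 2, 5}  B4 = {2, 3, 5}
Tree: B1–B2, B2–B3, B3–B4
The largest bag has 3 vertices, giving width 2; this decomposition certifies tw(G) ≤ 2. Since 5–6–4–1–2–3–5 is a cycle in G, G is not acyclic. Forests are exactly the graphs of treewidth ≤ 1, so tw(G) ≥ 2. Therefore the treewidth is 2.

2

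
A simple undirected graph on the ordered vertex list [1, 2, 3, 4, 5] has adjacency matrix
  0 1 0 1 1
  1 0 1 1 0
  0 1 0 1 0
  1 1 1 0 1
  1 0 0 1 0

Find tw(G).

A width-2 tree decomposition is:
Bags: B1 = {1, 4, 5}  B2 = {1, 2, 4}  B3 = {2, 3, 4}
Tree: B1–B2, B2–B3
Every bag has size at most 3, so the width is 3 − 1 = 2 and tw(G) ≤ 2. Conversely, {1, 2, 4} is a clique of size 3, and the vertices of any clique must share a bag in every tree decomposition; so some bag has ≥ 3 vertices and tw(G) ≥ 2. Therefore the treewidth is 2.

2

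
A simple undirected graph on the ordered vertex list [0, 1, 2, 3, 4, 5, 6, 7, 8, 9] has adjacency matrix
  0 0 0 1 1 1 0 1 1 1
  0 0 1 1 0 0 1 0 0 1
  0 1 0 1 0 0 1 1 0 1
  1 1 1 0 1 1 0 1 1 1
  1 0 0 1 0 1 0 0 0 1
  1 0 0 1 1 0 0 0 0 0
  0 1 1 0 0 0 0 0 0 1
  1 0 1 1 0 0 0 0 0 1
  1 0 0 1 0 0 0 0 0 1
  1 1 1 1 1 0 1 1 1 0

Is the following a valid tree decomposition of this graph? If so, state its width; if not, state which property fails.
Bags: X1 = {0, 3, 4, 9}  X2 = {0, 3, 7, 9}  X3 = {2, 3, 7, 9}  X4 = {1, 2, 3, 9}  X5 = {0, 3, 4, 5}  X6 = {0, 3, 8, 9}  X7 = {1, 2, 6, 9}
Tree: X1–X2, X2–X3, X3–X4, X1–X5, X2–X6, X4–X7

Vertex coverage: the bags together contain {0, 1, 2, 3, 4, 5, 6, 7, 8, 9}, the full vertex set. Edge coverage: each edge of G has both endpoints in at least one bag. Running intersection: for every vertex, the bags containing it form a connected subtree. All three properties hold, so this is a valid tree decomposition of width max|bag| − 1 = 3, and hence tw(G) ≤ 3.

Yes; width 3.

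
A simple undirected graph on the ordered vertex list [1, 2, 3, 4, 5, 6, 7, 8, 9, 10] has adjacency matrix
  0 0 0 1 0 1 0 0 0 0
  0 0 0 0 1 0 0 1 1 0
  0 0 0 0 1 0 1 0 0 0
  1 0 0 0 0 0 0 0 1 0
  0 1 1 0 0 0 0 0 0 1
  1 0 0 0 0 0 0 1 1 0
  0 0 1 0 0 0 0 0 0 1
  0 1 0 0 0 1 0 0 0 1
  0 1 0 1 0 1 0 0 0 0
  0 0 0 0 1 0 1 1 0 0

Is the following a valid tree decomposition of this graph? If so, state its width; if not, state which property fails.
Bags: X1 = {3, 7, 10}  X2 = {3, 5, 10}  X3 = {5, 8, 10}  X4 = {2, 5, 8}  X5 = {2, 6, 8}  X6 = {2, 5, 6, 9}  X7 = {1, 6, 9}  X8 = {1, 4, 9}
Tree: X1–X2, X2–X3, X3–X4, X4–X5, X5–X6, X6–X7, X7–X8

No — bags containing vertex 5 are not connected in the tree.

A tree decomposition must satisfy three properties: every vertex lies in some bag; for every edge, both endpoints lie together in some bag; and for every vertex, the bags containing it form a connected subtree. Here bags containing vertex 5 are not connected in the tree, so the decomposition is invalid.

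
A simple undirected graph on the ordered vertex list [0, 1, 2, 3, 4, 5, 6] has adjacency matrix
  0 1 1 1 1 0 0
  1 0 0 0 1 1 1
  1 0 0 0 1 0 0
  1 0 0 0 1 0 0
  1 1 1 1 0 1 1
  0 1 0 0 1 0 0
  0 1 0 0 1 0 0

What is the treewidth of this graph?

A width-2 tree decomposition is:
Bags: B1 = {0, 1, 4}  B2 = {1, 4, 6}  B3 = {1, 4, 5}  B4 = {0, 2, 4}  B5 = {0, 3, 4}
Tree: B1–B2, B2–B3, B1–B4, B4–B5
The largest bag has 3 vertices, giving width 2; this decomposition certifies tw(G) ≤ 2. Conversely, {0, 1, 4} is a clique of size 3, and the vertices of any clique must share a bag in every tree decomposition; so some bag has ≥ 3 vertices and tw(G) ≥ 2. Hence tw(G) = 2 exactly.

2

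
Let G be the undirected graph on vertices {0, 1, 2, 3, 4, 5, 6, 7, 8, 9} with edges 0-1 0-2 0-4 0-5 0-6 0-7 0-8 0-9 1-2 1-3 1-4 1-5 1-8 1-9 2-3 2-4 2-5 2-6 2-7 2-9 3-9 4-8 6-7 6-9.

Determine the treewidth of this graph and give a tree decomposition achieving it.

Treewidth 3.
One optimal decomposition is:
Bags: B1 = {0, 1, 2, 9}  B2 = {0, 1, 2, 5}  B3 = {0, 2, 6, 9}  B4 = {0, 1, 2, 4}  B5 = {0, 1, 4, 8}  B6 = {0, 2, 6, 7}  B7 = {1, 2, 3, 9}
Tree: B1–B2, B1–B3, B2–B4, B4–B5, B3–B6, B1–B7

Every bag has size at most 4, so the width is 4 − 1 = 3 and tw(G) ≤ 3. Conversely, {0, 1, 4, 8} is a clique of size 4, and the vertices of any clique must share a bag in every tree decomposition; so some bag has ≥ 4 vertices and tw(G) ≥ 3. Hence tw(G) = 3 exactly.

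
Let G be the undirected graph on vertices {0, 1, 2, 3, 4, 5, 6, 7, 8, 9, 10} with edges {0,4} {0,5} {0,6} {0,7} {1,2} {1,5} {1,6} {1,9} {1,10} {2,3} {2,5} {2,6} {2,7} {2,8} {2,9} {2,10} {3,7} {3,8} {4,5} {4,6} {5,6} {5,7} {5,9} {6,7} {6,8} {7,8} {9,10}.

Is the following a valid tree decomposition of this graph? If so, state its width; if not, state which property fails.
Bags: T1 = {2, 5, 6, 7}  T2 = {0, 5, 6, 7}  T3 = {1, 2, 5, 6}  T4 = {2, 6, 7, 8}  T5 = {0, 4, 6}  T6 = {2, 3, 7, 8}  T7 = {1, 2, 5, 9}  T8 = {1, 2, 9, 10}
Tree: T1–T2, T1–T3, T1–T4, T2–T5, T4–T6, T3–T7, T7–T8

A tree decomposition must satisfy three properties: every vertex lies in some bag; for every edge, both endpoints lie together in some bag; and for every vertex, the bags containing it form a connected subtree. Here edge (5,4) lies in no bag, so the decomposition is invalid.

No — edge (5,4) lies in no bag.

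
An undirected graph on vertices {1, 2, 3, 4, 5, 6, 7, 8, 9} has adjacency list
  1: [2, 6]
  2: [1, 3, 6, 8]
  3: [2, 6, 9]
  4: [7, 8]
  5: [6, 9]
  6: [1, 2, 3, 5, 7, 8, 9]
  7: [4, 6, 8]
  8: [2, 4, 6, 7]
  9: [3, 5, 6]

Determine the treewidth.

2

A width-2 tree decomposition is:
Bags: B1 = {2, 3, 6}  B2 = {1, 2, 6}  B3 = {2, 6, 8}  B4 = {6, 7, 8}  B5 = {4, 7, 8}  B6 = {3, 6, 9}  B7 = {5, 6, 9}
Tree: B1–B2, B2–B3, B3–B4, B4–B5, B1–B6, B6–B7
The largest bag has 3 vertices, giving width 2; this decomposition certifies tw(G) ≤ 2. On the other hand G contains the 3-clique {4, 7, 8}. A clique must lie in a single bag of any decomposition, so no decomposition can have width below 2. Combining the bounds, tw(G) = 2.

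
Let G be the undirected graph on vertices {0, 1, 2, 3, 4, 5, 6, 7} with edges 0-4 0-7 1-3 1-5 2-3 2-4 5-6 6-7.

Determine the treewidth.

2

A width-2 tree decomposition is:
Bags: B1 = {1, 3, 5}  B2 = {3, 5, 6}  B3 = {3, 6, 7}  B4 = {0, 3, 7}  B5 = {0, 3, 4}  B6 = {2, 3, 4}
Tree: B1–B2, B2–B3, B3–B4, B4–B5, B5–B6
Each bag holds 3 vertices, so the decomposition has width 2, which upper-bounds the treewidth. Since 3–1–5–6–7–0–4–2–3 is a cycle in G, G is not acyclic. Forests are exactly the graphs of treewidth ≤ 1, so tw(G) ≥ 2. Hence tw(G) = 2 exactly.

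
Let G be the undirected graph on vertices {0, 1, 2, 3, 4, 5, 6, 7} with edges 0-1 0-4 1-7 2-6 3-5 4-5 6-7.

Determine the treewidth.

A width-1 tree decomposition is:
Bags: B1 = {2, 6}  B2 = {6, 7}  B3 = {1, 7}  B4 = {0, 1}  B5 = {0, 4}  B6 = {4, 5}  B7 = {3, 5}
Tree: B1–B2, B2–B3, B3–B4, B4–B5, B5–B6, B6–B7
Each bag holds 2 vertices, so the decomposition has width 1, which upper-bounds the treewidth. Any graph with an edge has treewidth ≥ 1, and G has the edge 2–6. Combining the bounds, tw(G) = 1.

1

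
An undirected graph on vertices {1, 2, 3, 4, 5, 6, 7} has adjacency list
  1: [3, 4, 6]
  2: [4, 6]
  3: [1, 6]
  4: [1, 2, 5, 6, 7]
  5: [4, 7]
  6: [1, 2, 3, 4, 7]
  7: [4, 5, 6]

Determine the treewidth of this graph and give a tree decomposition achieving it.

The largest bag has 3 vertices, giving width 2; this decomposition certifies tw(G) ≤ 2. Conversely, {1, 3, 6} is a clique of size 3, and the vertices of any clique must share a bag in every tree decomposition; so some bag has ≥ 3 vertices and tw(G) ≥ 2. Combining the bounds, tw(G) = 2.

Treewidth 2.
One optimal decomposition is:
Bags: B1 = {2, 4, 6}  B2 = {4, 6, 7}  B3 = {1, 4, 6}  B4 = {1, 3, 6}  B5 = {4, 5, 7}
Tree: B1–B2, B2–B3, B3–B4, B2–B5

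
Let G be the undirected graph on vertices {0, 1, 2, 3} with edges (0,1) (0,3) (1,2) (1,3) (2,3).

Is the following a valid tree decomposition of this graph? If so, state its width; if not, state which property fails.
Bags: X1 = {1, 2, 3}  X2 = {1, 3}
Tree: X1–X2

A tree decomposition must satisfy three properties: every vertex lies in some bag; for every edge, both endpoints lie together in some bag; and for every vertex, the bags containing it form a connected subtree. Here vertex 0 appears in no bag, so the decomposition is invalid.

No — vertex 0 appears in no bag.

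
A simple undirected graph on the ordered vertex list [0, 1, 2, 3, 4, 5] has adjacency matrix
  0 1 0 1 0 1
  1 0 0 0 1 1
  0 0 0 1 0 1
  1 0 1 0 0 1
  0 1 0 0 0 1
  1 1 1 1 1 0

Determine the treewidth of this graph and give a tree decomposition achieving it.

Treewidth 2.
One optimal decomposition is:
Bags: B1 = {0, 3, 5}  B2 = {2, 3, 5}  B3 = {0, 1, 5}  B4 = {1, 4, 5}
Tree: B1–B2, B1–B3, B3–B4

The largest bag has 3 vertices, giving width 2; this decomposition certifies tw(G) ≤ 2. On the other hand G contains the 3-clique {0, 1, 5}. A clique must lie in a single bag of any decomposition, so no decomposition can have width below 2. Hence tw(G) = 2 exactly.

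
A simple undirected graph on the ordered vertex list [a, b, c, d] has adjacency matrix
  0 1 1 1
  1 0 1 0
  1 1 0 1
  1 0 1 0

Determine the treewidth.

A width-2 tree decomposition is:
Bags: B1 = {a, b, c}  B2 = {a, c, d}
Tree: B1–B2
Each bag holds 3 vertices, so the decomposition has width 2, which upper-bounds the treewidth. For the lower bound, the 3 vertices {a, c, d} are pairwise adjacent, and any tree decomposition puts a clique entirely inside one bag — forcing width ≥ 2. The upper and lower bounds meet at 2, so that is the treewidth.

2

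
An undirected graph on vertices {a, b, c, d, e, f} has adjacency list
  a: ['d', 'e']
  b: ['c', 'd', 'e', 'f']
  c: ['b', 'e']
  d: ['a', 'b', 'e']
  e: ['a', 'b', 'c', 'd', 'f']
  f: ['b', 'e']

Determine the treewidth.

A width-2 tree decomposition is:
Bags: B1 = {b, d, e}  B2 = {b, e, f}  B3 = {b, c, e}  B4 = {a, d, e}
Tree: B1–B2, B1–B3, B1–B4
The largest bag has 3 vertices, giving width 2; this decomposition certifies tw(G) ≤ 2. For the lower bound, the 3 vertices {a, d, e} are pairwise adjacent, and any tree decomposition puts a clique entirely inside one bag — forcing width ≥ 2. Hence tw(G) = 2 exactly.

2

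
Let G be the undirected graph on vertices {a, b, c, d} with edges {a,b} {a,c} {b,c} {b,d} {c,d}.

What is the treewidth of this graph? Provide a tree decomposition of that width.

Each bag holds 3 vertices, so the decomposition has width 2, which upper-bounds the treewidth. For the lower bound, the 3 vertices {b, c, d} are pairwise adjacent, and any tree decomposition puts a clique entirely inside one bag — forcing width ≥ 2. Hence tw(G) = 2 exactly.

Treewidth 2.
One optimal decomposition is:
Bags: B1 = {b, c, d}  B2 = {a, b, c}
Tree: B1–B2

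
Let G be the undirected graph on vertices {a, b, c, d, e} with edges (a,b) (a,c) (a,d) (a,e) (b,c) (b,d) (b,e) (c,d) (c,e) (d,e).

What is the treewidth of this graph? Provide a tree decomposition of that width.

With just one bag of size 5, the width is 5 − 1 = 4, so tw(G) ≤ 4. Conversely, {a, b, c, d, e} is a clique of size 5, and the vertices of any clique must share a bag in every tree decomposition; so some bag has ≥ 5 vertices and tw(G) ≥ 4. Combining the bounds, tw(G) = 4.

Treewidth 4.
One such decomposition:
Bags: B1 = {a, b, c, d, e}
Tree: (single bag)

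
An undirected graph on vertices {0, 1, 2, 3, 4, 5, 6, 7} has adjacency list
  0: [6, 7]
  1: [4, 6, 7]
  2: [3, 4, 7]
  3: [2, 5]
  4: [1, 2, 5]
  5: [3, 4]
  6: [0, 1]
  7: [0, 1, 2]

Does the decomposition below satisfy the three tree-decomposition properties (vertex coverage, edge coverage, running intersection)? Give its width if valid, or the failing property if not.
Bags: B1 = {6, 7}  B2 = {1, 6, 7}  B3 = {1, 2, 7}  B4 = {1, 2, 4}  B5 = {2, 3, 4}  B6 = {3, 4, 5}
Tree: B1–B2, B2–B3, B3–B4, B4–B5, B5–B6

No — vertex 0 appears in no bag.

A tree decomposition must satisfy three properties: every vertex lies in some bag; for every edge, both endpoints lie together in some bag; and for every vertex, the bags containing it form a connected subtree. Here vertex 0 appears in no bag, so the decomposition is invalid.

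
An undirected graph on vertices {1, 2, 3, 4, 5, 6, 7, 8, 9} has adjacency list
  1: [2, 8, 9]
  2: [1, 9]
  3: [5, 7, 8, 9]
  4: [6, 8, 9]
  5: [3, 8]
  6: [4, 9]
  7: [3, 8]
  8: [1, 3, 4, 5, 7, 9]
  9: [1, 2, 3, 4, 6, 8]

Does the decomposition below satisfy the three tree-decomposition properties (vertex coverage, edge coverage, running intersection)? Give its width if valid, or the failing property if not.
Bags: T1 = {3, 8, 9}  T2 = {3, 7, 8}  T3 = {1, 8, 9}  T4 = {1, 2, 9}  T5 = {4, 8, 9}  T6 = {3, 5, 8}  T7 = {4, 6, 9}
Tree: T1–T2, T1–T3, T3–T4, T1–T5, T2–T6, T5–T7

Vertex coverage: the bags together contain {1, 2, 3, 4, 5, 6, 7, 8, 9}, the full vertex set. Edge coverage: each edge of G has both endpoints in at least one bag. Running intersection: for every vertex, the bags containing it form a connected subtree. All three properties hold, so this is a valid tree decomposition of width max|bag| − 1 = 2, and hence tw(G) ≤ 2.

Yes; width 2.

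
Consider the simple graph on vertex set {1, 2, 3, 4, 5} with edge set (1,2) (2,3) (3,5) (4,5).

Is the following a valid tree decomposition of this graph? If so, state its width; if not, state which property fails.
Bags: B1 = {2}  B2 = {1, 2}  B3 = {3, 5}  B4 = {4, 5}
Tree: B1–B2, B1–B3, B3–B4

No — edge (3,2) lies in no bag.

A tree decomposition must satisfy three properties: every vertex lies in some bag; for every edge, both endpoints lie together in some bag; and for every vertex, the bags containing it form a connected subtree. Here edge (3,2) lies in no bag, so the decomposition is invalid.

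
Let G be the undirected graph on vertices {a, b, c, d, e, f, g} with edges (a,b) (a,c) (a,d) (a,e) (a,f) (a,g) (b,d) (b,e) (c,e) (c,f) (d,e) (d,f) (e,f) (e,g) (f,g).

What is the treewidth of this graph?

3

A width-3 tree decomposition is:
Bags: B1 = {a, b, d, e}  B2 = {a, d, e, f}  B3 = {a, c, e, f}  B4 = {a, e, f, g}
Tree: B1–B2, B2–B3, B2–B4
Each bag holds 4 vertices, so the decomposition has width 3, which upper-bounds the treewidth. On the other hand G contains the 4-clique {a, d, e, f}. A clique must lie in a single bag of any decomposition, so no decomposition can have width below 3. Hence tw(G) = 3 exactly.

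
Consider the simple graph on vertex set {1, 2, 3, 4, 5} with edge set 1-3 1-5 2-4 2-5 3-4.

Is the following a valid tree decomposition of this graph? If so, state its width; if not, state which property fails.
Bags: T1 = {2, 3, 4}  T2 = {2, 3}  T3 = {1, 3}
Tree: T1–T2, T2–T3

A tree decomposition must satisfy three properties: every vertex lies in some bag; for every edge, both endpoints lie together in some bag; and for every vertex, the bags containing it form a connected subtree. Here vertex 5 appears in no bag, so the decomposition is invalid.

No — vertex 5 appears in no bag.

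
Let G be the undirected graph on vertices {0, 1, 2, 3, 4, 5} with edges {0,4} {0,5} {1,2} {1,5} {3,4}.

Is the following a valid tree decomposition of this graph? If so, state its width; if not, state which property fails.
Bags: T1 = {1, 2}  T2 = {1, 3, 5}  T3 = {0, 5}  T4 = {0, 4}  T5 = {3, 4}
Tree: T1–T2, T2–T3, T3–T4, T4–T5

No — bags containing vertex 3 are not connected in the tree.

A tree decomposition must satisfy three properties: every vertex lies in some bag; for every edge, both endpoints lie together in some bag; and for every vertex, the bags containing it form a connected subtree. Here bags containing vertex 3 are not connected in the tree, so the decomposition is invalid.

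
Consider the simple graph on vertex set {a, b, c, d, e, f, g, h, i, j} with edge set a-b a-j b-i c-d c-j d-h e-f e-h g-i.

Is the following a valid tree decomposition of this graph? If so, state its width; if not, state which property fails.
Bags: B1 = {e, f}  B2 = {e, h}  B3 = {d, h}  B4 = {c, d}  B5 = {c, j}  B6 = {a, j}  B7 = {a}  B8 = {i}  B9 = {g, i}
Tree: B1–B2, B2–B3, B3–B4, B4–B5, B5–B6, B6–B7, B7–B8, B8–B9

No — vertex b appears in no bag.

A tree decomposition must satisfy three properties: every vertex lies in some bag; for every edge, both endpoints lie together in some bag; and for every vertex, the bags containing it form a connected subtree. Here vertex b appears in no bag, so the decomposition is invalid.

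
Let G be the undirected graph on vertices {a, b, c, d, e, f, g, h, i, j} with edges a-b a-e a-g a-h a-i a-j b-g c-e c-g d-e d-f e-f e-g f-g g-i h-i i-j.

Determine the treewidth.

A width-2 tree decomposition is:
Bags: B1 = {a, e, g}  B2 = {a, g, i}  B3 = {c, e, g}  B4 = {a, h, i}  B5 = {e, f, g}  B6 = {a, b, g}  B7 = {a, i, j}  B8 = {d, e, f}
Tree: B1–B2, B1–B3, B2–B4, B3–B5, B2–B6, B2–B7, B5–B8
Every bag has size at most 3, so the width is 3 − 1 = 2 and tw(G) ≤ 2. For the lower bound, the 3 vertices {d, e, f} are pairwise adjacent, and any tree decomposition puts a clique entirely inside one bag — forcing width ≥ 2. Therefore the treewidth is 2.

2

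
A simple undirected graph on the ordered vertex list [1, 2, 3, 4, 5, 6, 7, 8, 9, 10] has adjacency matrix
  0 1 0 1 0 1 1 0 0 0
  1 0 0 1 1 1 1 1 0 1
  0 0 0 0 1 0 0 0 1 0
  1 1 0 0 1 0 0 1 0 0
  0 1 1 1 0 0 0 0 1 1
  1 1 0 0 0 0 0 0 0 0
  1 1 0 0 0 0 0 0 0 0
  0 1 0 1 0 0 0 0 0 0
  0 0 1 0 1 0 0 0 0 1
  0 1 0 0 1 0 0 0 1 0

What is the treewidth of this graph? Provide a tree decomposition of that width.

The largest bag has 3 vertices, giving width 2; this decomposition certifies tw(G) ≤ 2. On the other hand G contains the 3-clique {5, 9, 10}. A clique must lie in a single bag of any decomposition, so no decomposition can have width below 2. Therefore the treewidth is 2.

Treewidth 2.
Bags: B1 = {5, 9, 10}  B2 = {2, 5, 10}  B3 = {3, 5, 9}  B4 = {2, 4, 5}  B5 = {1, 2, 4}  B6 = {1, 2, 7}  B7 = {1, 2, 6}  B8 = {2, 4, 8}
Tree: B1–B2, B1–B3, B2–B4, B4–B5, B5–B6, B5–B7, B4–B8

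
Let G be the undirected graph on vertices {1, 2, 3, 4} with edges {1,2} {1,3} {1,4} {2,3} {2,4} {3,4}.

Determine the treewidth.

3

A width-3 tree decomposition is:
Bags: B1 = {1, 2, 3, 4}
Tree: (single bag)
A single bag containing all 4 vertices is trivially a valid decomposition of width 3. On the other hand G contains the 4-clique {1, 2, 3, 4}. A clique must lie in a single bag of any decomposition, so no decomposition can have width below 3. Therefore the treewidth is 3.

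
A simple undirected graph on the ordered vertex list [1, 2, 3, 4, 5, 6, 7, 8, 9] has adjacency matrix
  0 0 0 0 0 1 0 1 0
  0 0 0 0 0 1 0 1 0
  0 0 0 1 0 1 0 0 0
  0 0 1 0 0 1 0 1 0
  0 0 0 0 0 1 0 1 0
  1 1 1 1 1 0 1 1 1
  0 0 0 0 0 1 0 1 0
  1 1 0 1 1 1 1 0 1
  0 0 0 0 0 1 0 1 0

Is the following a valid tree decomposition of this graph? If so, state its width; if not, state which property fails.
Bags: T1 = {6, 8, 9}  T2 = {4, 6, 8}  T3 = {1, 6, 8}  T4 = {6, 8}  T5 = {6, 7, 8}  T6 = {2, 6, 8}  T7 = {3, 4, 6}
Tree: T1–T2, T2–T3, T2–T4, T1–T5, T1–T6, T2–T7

No — vertex 5 appears in no bag.

A tree decomposition must satisfy three properties: every vertex lies in some bag; for every edge, both endpoints lie together in some bag; and for every vertex, the bags containing it form a connected subtree. Here vertex 5 appears in no bag, so the decomposition is invalid.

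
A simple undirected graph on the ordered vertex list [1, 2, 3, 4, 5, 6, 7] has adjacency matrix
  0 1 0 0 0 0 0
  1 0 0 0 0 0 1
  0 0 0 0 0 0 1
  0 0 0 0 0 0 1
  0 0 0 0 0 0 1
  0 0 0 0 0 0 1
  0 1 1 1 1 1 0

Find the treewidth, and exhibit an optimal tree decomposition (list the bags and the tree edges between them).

Treewidth 1.
One optimal decomposition is:
Bags: B1 = {4, 7}  B2 = {6, 7}  B3 = {2, 7}  B4 = {3, 7}  B5 = {5, 7}  B6 = {1, 2}
Tree: B1–B2, B2–B3, B3–B4, B3–B5, B3–B6

Every bag has size at most 2, so the width is 2 − 1 = 1 and tw(G) ≤ 1. Any graph with an edge has treewidth ≥ 1, and G has the edge 4–7. Therefore the treewidth is 1.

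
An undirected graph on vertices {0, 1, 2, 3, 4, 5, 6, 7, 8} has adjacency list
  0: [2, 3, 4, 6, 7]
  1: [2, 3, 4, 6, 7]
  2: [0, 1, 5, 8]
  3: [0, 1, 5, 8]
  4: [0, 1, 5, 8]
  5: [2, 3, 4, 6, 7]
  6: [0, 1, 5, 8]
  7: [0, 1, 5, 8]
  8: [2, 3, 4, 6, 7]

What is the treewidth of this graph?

A width-4 tree decomposition is:
Bags: B1 = {0, 1, 5, 7, 8}  B2 = {0, 1, 5, 6, 8}  B3 = {0, 1, 4, 5, 8}  B4 = {0, 1, 2, 5, 8}  B5 = {0, 1, 3, 5, 8}
Tree: B1–B2, B2–B3, B3–B4, B4–B5
Each bag holds 5 vertices, so the decomposition has width 4, which upper-bounds the treewidth. For the lower bound: the 5 vertex sets {0,7}, {5,6}, {1,4}, {8}, {2} are disjoint, each induces a connected subgraph, and every pair is joined by at least one edge of G. Contracting each set to a single vertex therefore yields K_{5} as a minor, and since treewidth is minor-monotone, tw(G) ≥ tw(K_{5}) = 4. Therefore the treewidth is 4.

4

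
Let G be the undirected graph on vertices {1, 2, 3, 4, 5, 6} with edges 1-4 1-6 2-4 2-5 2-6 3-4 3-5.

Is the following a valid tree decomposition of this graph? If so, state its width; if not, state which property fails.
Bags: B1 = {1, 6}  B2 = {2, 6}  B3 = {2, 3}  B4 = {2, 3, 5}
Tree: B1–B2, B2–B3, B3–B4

No — vertex 4 appears in no bag.

A tree decomposition must satisfy three properties: every vertex lies in some bag; for every edge, both endpoints lie together in some bag; and for every vertex, the bags containing it form a connected subtree. Here vertex 4 appears in no bag, so the decomposition is invalid.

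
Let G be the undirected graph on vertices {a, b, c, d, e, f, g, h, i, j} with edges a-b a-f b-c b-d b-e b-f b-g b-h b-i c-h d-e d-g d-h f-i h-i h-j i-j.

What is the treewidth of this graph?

A width-2 tree decomposition is:
Bags: B1 = {b, d, h}  B2 = {b, d, e}  B3 = {b, h, i}  B4 = {b, c, h}  B5 = {h, i, j}  B6 = {b, f, i}  B7 = {a, b, f}  B8 = {b, d, g}
Tree: B1–B2, B1–B3, B3–B4, B3–B5, B3–B6, B6–B7, B2–B8
The largest bag has 3 vertices, giving width 2; this decomposition certifies tw(G) ≤ 2. On the other hand G contains the 3-clique {h, i, j}. A clique must lie in a single bag of any decomposition, so no decomposition can have width below 2. Hence tw(G) = 2 exactly.

2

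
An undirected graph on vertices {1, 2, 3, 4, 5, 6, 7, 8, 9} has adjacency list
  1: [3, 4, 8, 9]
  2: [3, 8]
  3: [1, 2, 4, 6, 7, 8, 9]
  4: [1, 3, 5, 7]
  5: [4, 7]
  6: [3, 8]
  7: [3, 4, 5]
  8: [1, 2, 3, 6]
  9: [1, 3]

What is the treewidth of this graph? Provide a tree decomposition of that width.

Treewidth 2.
Bags: B1 = {1, 3, 4}  B2 = {1, 3, 8}  B3 = {2, 3, 8}  B4 = {1, 3, 9}  B5 = {3, 4, 7}  B6 = {3, 6, 8}  B7 = {4, 5, 7}
Tree: B1–B2, B2–B3, B2–B4, B1–B5, B3–B6, B5–B7

Every bag has size at most 3, so the width is 3 − 1 = 2 and tw(G) ≤ 2. On the other hand G contains the 3-clique {1, 3, 8}. A clique must lie in a single bag of any decomposition, so no decomposition can have width below 2. Therefore the treewidth is 2.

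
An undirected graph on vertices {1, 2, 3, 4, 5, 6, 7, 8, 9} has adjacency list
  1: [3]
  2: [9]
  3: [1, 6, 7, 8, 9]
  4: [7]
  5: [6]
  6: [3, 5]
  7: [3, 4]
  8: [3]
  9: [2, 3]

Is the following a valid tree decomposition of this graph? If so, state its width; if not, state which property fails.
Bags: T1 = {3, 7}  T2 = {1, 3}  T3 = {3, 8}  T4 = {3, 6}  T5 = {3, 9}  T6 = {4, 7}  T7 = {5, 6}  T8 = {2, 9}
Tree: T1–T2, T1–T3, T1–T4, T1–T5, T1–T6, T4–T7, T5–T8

Yes; width 1.

Every vertex of G appears in some bag (union = {1, 2, 3, 4, 5, 6, 7, 8, 9}); every edge is covered by a bag; and for each vertex v the set of bags containing v is connected in the bag tree. The decomposition is therefore valid. The largest bag has 2 vertices, so the width is 1.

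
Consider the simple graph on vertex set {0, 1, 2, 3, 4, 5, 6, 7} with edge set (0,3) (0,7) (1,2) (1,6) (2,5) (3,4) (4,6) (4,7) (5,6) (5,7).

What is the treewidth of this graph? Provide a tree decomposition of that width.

Treewidth 2.
Bags: B1 = {0, 3, 4}  B2 = {0, 4, 7}  B3 = {4, 6, 7}  B4 = {5, 6, 7}  B5 = {1, 5, 6}  B6 = {1, 2, 5}
Tree: B1–B2, B2–B3, B3–B4, B4–B5, B5–B6

Each bag holds 3 vertices, so the decomposition has width 2, which upper-bounds the treewidth. The edges 3–0–7–4–3 form a cycle, so G is not a tree and its treewidth is at least 2. Combining the bounds, tw(G) = 2.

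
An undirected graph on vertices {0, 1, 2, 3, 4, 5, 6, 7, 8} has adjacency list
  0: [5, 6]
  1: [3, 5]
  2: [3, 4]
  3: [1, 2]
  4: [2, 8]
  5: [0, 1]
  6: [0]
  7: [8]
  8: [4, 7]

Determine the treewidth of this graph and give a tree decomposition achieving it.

Every bag has size at most 2, so the width is 2 − 1 = 1 and tw(G) ≤ 1. G has an edge, so its treewidth is at least 1. Hence tw(G) = 1 exactly.

Treewidth 1.
Bags: B1 = {7, 8}  B2 = {4, 8}  B3 = {2, 4}  B4 = {2, 3}  B5 = {1, 3}  B6 = {1, 5}  B7 = {0, 5}  B8 = {0, 6}
Tree: B1–B2, B2–B3, B3–B4, B4–B5, B5–B6, B6–B7, B7–B8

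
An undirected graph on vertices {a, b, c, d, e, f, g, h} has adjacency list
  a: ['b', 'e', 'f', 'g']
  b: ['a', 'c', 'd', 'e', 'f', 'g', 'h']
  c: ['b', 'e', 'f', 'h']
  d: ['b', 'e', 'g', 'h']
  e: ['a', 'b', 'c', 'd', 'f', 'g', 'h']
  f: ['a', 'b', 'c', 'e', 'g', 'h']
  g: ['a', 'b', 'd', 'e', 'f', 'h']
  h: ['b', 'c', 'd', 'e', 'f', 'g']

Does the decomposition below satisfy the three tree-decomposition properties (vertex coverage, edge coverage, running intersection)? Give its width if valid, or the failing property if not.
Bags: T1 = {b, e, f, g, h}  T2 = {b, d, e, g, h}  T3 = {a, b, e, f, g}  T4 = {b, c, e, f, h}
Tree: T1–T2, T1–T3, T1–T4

Checking the three conditions: (i) the bags cover all of {a, b, c, d, e, f, g, h}; (ii) for each edge, some bag contains both endpoints; (iii) the bags containing any fixed vertex form a subtree. All hold, so the decomposition is valid with width 5 − 1 = 4.

Yes; width 4.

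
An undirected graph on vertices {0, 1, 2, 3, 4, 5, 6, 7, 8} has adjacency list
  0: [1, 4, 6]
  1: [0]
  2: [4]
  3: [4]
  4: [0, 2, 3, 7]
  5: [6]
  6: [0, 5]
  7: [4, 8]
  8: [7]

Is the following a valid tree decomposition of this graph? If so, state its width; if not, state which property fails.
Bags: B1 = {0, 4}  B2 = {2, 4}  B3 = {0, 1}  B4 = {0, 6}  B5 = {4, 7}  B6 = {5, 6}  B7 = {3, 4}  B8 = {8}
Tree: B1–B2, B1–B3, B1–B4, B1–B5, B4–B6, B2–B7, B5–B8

No — edge (7,8) lies in no bag.

A tree decomposition must satisfy three properties: every vertex lies in some bag; for every edge, both endpoints lie together in some bag; and for every vertex, the bags containing it form a connected subtree. Here edge (7,8) lies in no bag, so the decomposition is invalid.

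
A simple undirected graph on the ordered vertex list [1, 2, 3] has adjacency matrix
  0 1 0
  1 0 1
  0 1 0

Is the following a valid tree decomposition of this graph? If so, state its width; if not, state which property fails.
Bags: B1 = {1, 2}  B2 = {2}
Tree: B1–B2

No — vertex 3 appears in no bag.

A tree decomposition must satisfy three properties: every vertex lies in some bag; for every edge, both endpoints lie together in some bag; and for every vertex, the bags containing it form a connected subtree. Here vertex 3 appears in no bag, so the decomposition is invalid.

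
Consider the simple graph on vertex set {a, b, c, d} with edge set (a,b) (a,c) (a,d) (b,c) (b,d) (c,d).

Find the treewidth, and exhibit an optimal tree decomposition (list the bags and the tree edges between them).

With just one bag of size 4, the width is 4 − 1 = 3, so tw(G) ≤ 3. On the other hand G contains the 4-clique {a, b, c, d}. A clique must lie in a single bag of any decomposition, so no decomposition can have width below 3. The upper and lower bounds meet at 3, so that is the treewidth.

Treewidth 3.
Bags: B1 = {a, b, c, d}
Tree: (single bag)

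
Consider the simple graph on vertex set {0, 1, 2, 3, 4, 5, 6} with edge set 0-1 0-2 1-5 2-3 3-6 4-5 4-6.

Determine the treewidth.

2

A width-2 tree decomposition is:
Bags: B1 = {0, 1, 5}  B2 = {0, 2, 5}  B3 = {2, 3, 5}  B4 = {3, 5, 6}  B5 = {4, 5, 6}
Tree: B1–B2, B2–B3, B3–B4, B4–B5
Every bag has size at most 3, so the width is 3 − 1 = 2 and tw(G) ≤ 2. For the lower bound, G contains the cycle 5–1–0–2–3–6–4–5, so G is not a forest; only forests have treewidth ≤ 1, hence tw(G) ≥ 2. Combining the bounds, tw(G) = 2.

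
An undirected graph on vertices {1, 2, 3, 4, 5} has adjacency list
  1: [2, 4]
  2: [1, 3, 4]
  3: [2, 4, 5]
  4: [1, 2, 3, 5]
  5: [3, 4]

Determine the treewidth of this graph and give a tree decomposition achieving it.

The largest bag has 3 vertices, giving width 2; this decomposition certifies tw(G) ≤ 2. For the lower bound, the 3 vertices {1, 2, 4} are pairwise adjacent, and any tree decomposition puts a clique entirely inside one bag — forcing width ≥ 2. The upper and lower bounds meet at 2, so that is the treewidth.

Treewidth 2.
One optimal decomposition is:
Bags: B1 = {2, 3, 4}  B2 = {3, 4, 5}  B3 = {1, 2, 4}
Tree: B1–B2, B1–B3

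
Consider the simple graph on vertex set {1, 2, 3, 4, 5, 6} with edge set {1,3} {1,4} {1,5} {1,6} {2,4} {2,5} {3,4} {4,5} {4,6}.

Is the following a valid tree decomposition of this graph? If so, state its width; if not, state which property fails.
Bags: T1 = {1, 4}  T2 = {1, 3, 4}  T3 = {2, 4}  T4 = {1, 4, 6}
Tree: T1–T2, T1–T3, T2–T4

No — vertex 5 appears in no bag.

A tree decomposition must satisfy three properties: every vertex lies in some bag; for every edge, both endpoints lie together in some bag; and for every vertex, the bags containing it form a connected subtree. Here vertex 5 appears in no bag, so the decomposition is invalid.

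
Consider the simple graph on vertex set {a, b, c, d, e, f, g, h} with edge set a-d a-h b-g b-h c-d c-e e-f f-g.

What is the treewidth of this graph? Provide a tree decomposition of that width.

Every bag has size at most 3, so the width is 3 − 1 = 2 and tw(G) ≤ 2. Since a–h–b–g–f–e–c–d–a is a cycle in G, G is not acyclic. Forests are exactly the graphs of treewidth ≤ 1, so tw(G) ≥ 2. Combining the bounds, tw(G) = 2.

Treewidth 2.
Bags: B1 = {a, b, h}  B2 = {a, b, g}  B3 = {a, f, g}  B4 = {a, e, f}  B5 = {a, c, e}  B6 = {a, c, d}
Tree: B1–B2, B2–B3, B3–B4, B4–B5, B5–B6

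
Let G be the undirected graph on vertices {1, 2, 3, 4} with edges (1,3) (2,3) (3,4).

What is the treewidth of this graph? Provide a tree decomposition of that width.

Treewidth 1.
One such decomposition:
Bags: B1 = {1, 3}  B2 = {2, 3}  B3 = {3, 4}
Tree: B1–B2, B1–B3

The largest bag has 2 vertices, giving width 1; this decomposition certifies tw(G) ≤ 1. Any graph with an edge has treewidth ≥ 1, and G has the edge 3–1. Hence tw(G) = 1 exactly.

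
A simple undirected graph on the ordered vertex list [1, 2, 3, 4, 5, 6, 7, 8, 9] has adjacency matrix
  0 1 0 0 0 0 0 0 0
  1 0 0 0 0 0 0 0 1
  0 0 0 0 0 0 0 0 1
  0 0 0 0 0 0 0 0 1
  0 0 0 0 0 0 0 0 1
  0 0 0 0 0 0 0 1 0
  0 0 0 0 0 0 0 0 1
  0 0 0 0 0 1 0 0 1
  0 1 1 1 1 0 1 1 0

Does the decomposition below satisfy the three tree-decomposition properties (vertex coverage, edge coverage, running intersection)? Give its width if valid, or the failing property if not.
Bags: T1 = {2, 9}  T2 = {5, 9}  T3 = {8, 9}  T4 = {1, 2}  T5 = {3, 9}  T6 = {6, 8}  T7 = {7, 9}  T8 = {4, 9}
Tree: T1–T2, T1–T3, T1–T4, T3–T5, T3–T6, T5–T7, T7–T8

Every vertex of G appears in some bag (union = {1, 2, 3, 4, 5, 6, 7, 8, 9}); every edge is covered by a bag; and for each vertex v the set of bags containing v is connected in the bag tree. The decomposition is therefore valid. The largest bag has 2 vertices, so the width is 1.

Yes; width 1.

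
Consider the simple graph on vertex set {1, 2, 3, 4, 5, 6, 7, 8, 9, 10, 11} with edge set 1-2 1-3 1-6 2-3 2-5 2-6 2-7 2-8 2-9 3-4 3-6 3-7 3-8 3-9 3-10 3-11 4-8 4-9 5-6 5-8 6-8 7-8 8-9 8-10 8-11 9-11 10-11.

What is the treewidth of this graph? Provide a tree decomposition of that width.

Treewidth 3.
Bags: B1 = {3, 8, 9, 11}  B2 = {2, 3, 8, 9}  B3 = {3, 4, 8, 9}  B4 = {2, 3, 6, 8}  B5 = {2, 5, 6, 8}  B6 = {1, 2, 3, 6}  B7 = {2, 3, 7, 8}  B8 = {3, 8, 10, 11}
Tree: B1–B2, B2–B3, B2–B4, B4–B5, B4–B6, B2–B7, B1–B8

The largest bag has 4 vertices, giving width 3; this decomposition certifies tw(G) ≤ 3. Conversely, {3, 8, 9, 11} is a clique of size 4, and the vertices of any clique must share a bag in every tree decomposition; so some bag has ≥ 4 vertices and tw(G) ≥ 3. Therefore the treewidth is 3.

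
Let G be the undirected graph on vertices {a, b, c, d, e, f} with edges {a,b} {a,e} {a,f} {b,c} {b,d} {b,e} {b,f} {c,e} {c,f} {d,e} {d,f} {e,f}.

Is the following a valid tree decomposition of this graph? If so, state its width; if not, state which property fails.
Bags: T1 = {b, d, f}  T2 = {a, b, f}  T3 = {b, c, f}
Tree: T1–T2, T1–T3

No — vertex e appears in no bag.

A tree decomposition must satisfy three properties: every vertex lies in some bag; for every edge, both endpoints lie together in some bag; and for every vertex, the bags containing it form a connected subtree. Here vertex e appears in no bag, so the decomposition is invalid.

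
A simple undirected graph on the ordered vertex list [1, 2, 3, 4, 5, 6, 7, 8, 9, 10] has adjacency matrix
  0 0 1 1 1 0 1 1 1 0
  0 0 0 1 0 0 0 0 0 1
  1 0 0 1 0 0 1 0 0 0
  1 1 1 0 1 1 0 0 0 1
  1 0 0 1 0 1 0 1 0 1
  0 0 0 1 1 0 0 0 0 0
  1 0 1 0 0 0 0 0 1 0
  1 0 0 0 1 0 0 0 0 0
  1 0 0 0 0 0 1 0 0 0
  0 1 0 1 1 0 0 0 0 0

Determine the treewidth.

A width-2 tree decomposition is:
Bags: B1 = {4, 5, 6}  B2 = {1, 4, 5}  B3 = {4, 5, 10}  B4 = {1, 3, 4}  B5 = {1, 5, 8}  B6 = {1, 3, 7}  B7 = {2, 4, 10}  B8 = {1, 7, 9}
Tree: B1–B2, B1–B3, B2–B4, B2–B5, B4–B6, B3–B7, B6–B8
Every bag has size at most 3, so the width is 3 − 1 = 2 and tw(G) ≤ 2. For the lower bound, the 3 vertices {1, 5, 8} are pairwise adjacent, and any tree decomposition puts a clique entirely inside one bag — forcing width ≥ 2. The upper and lower bounds meet at 2, so that is the treewidth.

2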